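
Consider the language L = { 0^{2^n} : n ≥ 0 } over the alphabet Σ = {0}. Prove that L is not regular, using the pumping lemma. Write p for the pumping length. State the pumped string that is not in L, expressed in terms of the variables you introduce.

0^{2^p+k}

Assume L is regular. Let p be the pumping length given by the pumping lemma.
Take w = 0^{2^p} ∈ L with |w| = 2^p ≥ p.
Write w = xyz as guaranteed by the lemma, with |xy| ≤ p and |y| > 0.
Then y = 0^k for some k with 1 ≤ k ≤ p.
Pump with i = 2: xy^2z = 0^{2^p+k}. Since 1 ≤ k ≤ p < 2^p, we have 2^p < 2^p+k < 2^{p+1}, so 2^p+k is not a power of 2. So xy^2z ∉ L.
This contradicts the pumping lemma, so L is not regular.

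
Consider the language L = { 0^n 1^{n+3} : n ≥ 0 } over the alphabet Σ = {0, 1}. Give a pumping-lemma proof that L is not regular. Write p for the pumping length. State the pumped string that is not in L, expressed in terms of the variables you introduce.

Assume L is regular. Let p be the pumping length given by the pumping lemma.
Take w = 0^p 1^{p+3}. Then w ∈ L and |w| = 2p+3 ≥ p.
The pumping lemma gives a decomposition w = xyz where |xy| ≤ p and |y| ≥ 1.
Since the first p symbols of w are all 0's and |xy| ≤ p, y lies entirely in the leading 0-block: y = 0^k for some k with 1 ≤ k ≤ p.
Pump with i = 2: xy^2z = 0^{p+k} 1^{p+3}. For this to lie in L we would need p+3 = (p+k)+3, which forces k = 0. But k ≥ 1, so xy^2z ∉ L.
This is a contradiction; hence L is not regular.

0^{p+k} 1^{p+3}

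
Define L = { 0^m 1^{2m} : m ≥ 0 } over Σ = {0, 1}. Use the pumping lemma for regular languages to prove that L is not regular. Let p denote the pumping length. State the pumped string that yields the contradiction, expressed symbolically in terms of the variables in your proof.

0^{p+k} 1^{2p}

Assume L is regular. Let p be the pumping length given by the pumping lemma.
Take w = 0^p 1^{2p}. Then w ∈ L and |w| = 3p ≥ p.
The pumping lemma gives a decomposition w = xyz where |xy| ≤ p and y is nonempty.
The first p characters of w are 0's, so xy (and hence y) consists only of 0's. Write y = 0^k, 1 ≤ k ≤ p.
Pump with i = 2: xy^2z = 0^{p+k} 1^{2p}. For this to lie in L we would need 2p = 2(p+k), which forces k = 0. But k ≥ 1, so xy^2z ∉ L.
This contradicts the pumping lemma, so L is not regular.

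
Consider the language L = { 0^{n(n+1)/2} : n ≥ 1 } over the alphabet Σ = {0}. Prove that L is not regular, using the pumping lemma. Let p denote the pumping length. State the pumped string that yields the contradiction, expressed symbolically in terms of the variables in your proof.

Toward a contradiction, assume L is regular with pumping length p.
Take w = 0^{p(p+1)/2} ∈ L with |w| = p(p+1)/2 ≥ p.
By the pumping lemma, w = xyz with |xy| ≤ p and y is nonempty.
Then y = 0^k for some k with 1 ≤ k ≤ p.
Pump with i = 2: xy^2z = 0^{p(p+1)/2+k}. Since 1 ≤ k ≤ p, p(p+1)/2 < p(p+1)/2+k ≤ p(p+1)/2+p < (p+1)(p+2)/2, so p(p+1)/2+k is strictly between consecutive triangular numbers. So xy^2z ∉ L.
This contradicts the pumping lemma, so L is not regular.

0^{p(p+1)/2+k}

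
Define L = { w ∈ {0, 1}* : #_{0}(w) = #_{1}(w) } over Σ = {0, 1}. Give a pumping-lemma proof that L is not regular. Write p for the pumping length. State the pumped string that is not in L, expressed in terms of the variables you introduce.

Assume L is regular. Let p be the pumping length given by the pumping lemma.
Choose w = 0^p 1^p ∈ L with |w| = 2p ≥ p.
The pumping lemma gives a decomposition w = xyz where |xy| ≤ p and |y| > 0.
Since the first p symbols of w are all 0's and |xy| ≤ p, y lies entirely in the leading 0-block: y = 0^k for some k with 1 ≤ k ≤ p.
Pump with i = 2: xy^2z = 0^{p+k} 1^p has p+k occurrences of 0 but only p of 1. Since k ≥ 1 the counts differ, so xy^2z ∉ L.
This is a contradiction; hence L is not regular.

0^{p+k} 1^p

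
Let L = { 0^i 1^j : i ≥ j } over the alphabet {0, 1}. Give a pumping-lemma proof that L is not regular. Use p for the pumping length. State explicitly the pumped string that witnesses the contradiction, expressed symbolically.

0^{p-k} 1^p

Toward a contradiction, assume L is regular with pumping length p.
Choose w = 0^p 1^p ∈ L, with |w| = 2p ≥ p.
Write w = xyz as guaranteed by the lemma, with |xy| ≤ p and |y| > 0.
The first p characters of w are 0's, so xy (and hence y) consists only of 0's. Write y = 0^k, 1 ≤ k ≤ p.
Consider xy^0z = xz = 0^{p-k} 1^p. Since k ≥ 1, the 0-count p-k is less than p, so i ≥ j fails; thus xz ∉ L.
Contradiction. Therefore L is not regular.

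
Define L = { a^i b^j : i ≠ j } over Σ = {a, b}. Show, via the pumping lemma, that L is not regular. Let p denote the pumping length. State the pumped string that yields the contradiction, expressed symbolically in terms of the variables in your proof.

a^{p+p!} b^{p+p!}

Assume L is regular; let p be its pumping constant.
Choose w = a^p b^{p+p!}. Since p ≠ p+p!, w ∈ L; and |w| ≥ p.
The pumping lemma gives a decomposition w = xyz where |xy| ≤ p and |y| > 0.
Since the first p symbols of w are all a's and |xy| ≤ p, y lies entirely in the leading a-block: y = a^k for some k with 1 ≤ k ≤ p.
Since 1 ≤ k ≤ p, k divides p!; set t = 1 + p!/k. Then xy^t z has p + (p!/k)·k = p + p! copies of a. Now the a-count equals the b-count, so i ≠ j fails. So xy^t z = a^{p+p!} b^{p+p!} ∉ L.
This contradicts the pumping lemma, so L is not regular.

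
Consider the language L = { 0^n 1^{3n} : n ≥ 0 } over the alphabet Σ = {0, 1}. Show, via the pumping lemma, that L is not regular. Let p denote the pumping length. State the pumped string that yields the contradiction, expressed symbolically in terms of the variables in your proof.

0^{p+k} 1^{3p}

Toward a contradiction, assume L is regular with pumping length p.
Let w = 0^p 1^{3p} ∈ L; note |w| = 4p ≥ p.
By the pumping lemma, w = xyz with |xy| ≤ p and |y| > 0.
Since the first p symbols of w are all 0's and |xy| ≤ p, y lies entirely in the leading 0-block: y = 0^k for some k with 1 ≤ k ≤ p.
Pump with i = 2: xy^2z = 0^{p+k} 1^{3p}. For this to lie in L we would need 3p = 3(p+k), which forces k = 0. But k ≥ 1, so xy^2z ∉ L.
Contradiction. Therefore L is not regular.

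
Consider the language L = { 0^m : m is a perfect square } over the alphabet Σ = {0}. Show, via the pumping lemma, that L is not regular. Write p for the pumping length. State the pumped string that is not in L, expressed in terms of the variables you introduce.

0^{p²+k}

Toward a contradiction, assume L is regular with pumping length p.
Take w = 0^{p²} ∈ L with |w| = p² ≥ p.
The pumping lemma gives a decomposition w = xyz where |xy| ≤ p and |y| ≥ 1.
Then y = 0^k for some k with 1 ≤ k ≤ p.
Pump with i = 2: xy^2z = 0^{p²+k}. Since 1 ≤ k ≤ p, p² < p²+k ≤ p²+p < (p+1)², so p²+k lies strictly between consecutive squares and is not a perfect square. So xy^2z ∉ L.
This contradicts the pumping lemma, so L is not regular.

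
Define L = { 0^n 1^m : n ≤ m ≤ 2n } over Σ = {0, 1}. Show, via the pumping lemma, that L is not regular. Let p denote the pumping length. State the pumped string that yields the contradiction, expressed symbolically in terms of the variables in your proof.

0^{p+k} 1^p

Assume L is regular; let p be its pumping constant.
Take w = 0^p 1^p ∈ L (since p ≤ p ≤ 2p), with |w| = 2p ≥ p.
The pumping lemma gives a decomposition w = xyz where |xy| ≤ p and y is nonempty.
Since the first p symbols of w are all 0's and |xy| ≤ p, y lies entirely in the leading 0-block: y = 0^k for some k with 1 ≤ k ≤ p.
Pump with i = 2: xy^2z = 0^{p+k} 1^p. Now n = p+k > p = m, so the condition n ≤ m fails. Thus xy^2z ∉ L.
Contradiction. Therefore L is not regular.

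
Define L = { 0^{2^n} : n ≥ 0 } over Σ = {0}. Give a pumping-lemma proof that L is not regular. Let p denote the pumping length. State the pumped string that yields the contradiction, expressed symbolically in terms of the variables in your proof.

Toward a contradiction, assume L is regular with pumping length p.
Take w = 0^{2^p} ∈ L with |w| = 2^p ≥ p.
Write w = xyz as guaranteed by the lemma, with |xy| ≤ p and |y| ≥ 1.
Then y = 0^k for some k with 1 ≤ k ≤ p.
Pump with i = 2: xy^2z = 0^{2^p+k}. Since 1 ≤ k ≤ p < 2^p, we have 2^p < 2^p+k < 2^{p+1}, so 2^p+k is not a power of 2. So xy^2z ∉ L.
This is a contradiction; hence L is not regular.

0^{2^p+k}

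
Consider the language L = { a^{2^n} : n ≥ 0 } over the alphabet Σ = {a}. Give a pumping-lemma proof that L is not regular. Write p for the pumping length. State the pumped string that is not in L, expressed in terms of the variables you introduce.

a^{2^p+k}

Toward a contradiction, assume L is regular with pumping length p.
Take w = a^{2^p} ∈ L with |w| = 2^p ≥ p.
By the pumping lemma, w = xyz with |xy| ≤ p and |y| ≥ 1.
Then y = a^k for some k with 1 ≤ k ≤ p.
Pump with i = 2: xy^2z = a^{2^p+k}. Since 1 ≤ k ≤ p < 2^p, we have 2^p < 2^p+k < 2^{p+1}, so 2^p+k is not a power of 2. So xy^2z ∉ L.
This is a contradiction; hence L is not regular.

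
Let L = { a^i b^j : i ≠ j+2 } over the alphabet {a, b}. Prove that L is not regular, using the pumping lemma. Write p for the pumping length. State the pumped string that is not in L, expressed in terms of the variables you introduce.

Suppose for contradiction that L is regular, and let p be the pumping length.
Choose w = a^p b^{p+p!-2}. Since p ≠ (p+p!-2)+2 = p+p!, w ∈ L; and |w| ≥ p.
By the pumping lemma, w = xyz with |xy| ≤ p and y is nonempty.
Since the first p symbols of w are all a's and |xy| ≤ p, y lies entirely in the leading a-block: y = a^k for some k with 1 ≤ k ≤ p.
Since 1 ≤ k ≤ p, k divides p!; set t = 1 + p!/k. Then xy^t z has p + (p!/k)·k = p + p! copies of a. Now the a-count is p+p! and (b-count)+2 = (p+p!-2)+2 = p+p!, so i ≠ j+2 fails. So xy^t z = a^{p+p!} b^{p+p!-2} ∉ L.
Contradiction. Therefore L is not regular.

a^{p+p!} b^{p+p!-2}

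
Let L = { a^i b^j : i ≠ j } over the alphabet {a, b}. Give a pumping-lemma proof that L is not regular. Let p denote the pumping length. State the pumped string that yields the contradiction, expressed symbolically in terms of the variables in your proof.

Toward a contradiction, assume L is regular with pumping length p.
Choose w = a^p b^{p+p!}. Since p ≠ p+p!, w ∈ L; and |w| ≥ p.
The pumping lemma gives a decomposition w = xyz where |xy| ≤ p and |y| ≥ 1.
The first p characters of w are a's, so xy (and hence y) consists only of a's. Write y = a^k, 1 ≤ k ≤ p.
Since 1 ≤ k ≤ p, k divides p!; set t = 1 + p!/k. Then xy^t z has p + (p!/k)·k = p + p! copies of a. Now the a-count equals the b-count, so i ≠ j fails. So xy^t z = a^{p+p!} b^{p+p!} ∉ L.
Contradiction. Therefore L is not regular.

a^{p+p!} b^{p+p!}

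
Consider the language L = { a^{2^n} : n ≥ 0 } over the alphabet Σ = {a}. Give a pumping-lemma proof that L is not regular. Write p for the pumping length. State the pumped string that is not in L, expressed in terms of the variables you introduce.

Assume L is regular. Let p be the pumping length given by the pumping lemma.
Take w = a^{2^p} ∈ L with |w| = 2^p ≥ p.
The pumping lemma gives a decomposition w = xyz where |xy| ≤ p and y is nonempty.
Then y = a^k for some k with 1 ≤ k ≤ p.
Pump with i = 2: xy^2z = a^{2^p+k}. Since 1 ≤ k ≤ p < 2^p, we have 2^p < 2^p+k < 2^{p+1}, so 2^p+k is not a power of 2. So xy^2z ∉ L.
Contradiction. Therefore L is not regular.

a^{2^p+k}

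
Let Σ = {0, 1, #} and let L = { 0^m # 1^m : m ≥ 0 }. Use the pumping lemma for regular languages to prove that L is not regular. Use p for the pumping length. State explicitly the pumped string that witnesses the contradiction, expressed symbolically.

Toward a contradiction, assume L is regular with pumping length p.
Take w = 0^p # 1^p ∈ L with |w| = 2p+1 ≥ p.
The pumping lemma gives a decomposition w = xyz where |xy| ≤ p and y is nonempty.
Because |xy| ≤ p and w begins with p copies of 0, we have y = 0^k with 1 ≤ k ≤ p.
Pump with i = 2: xy^2z = 0^{p+k} # 1^p, which would require p+k = p. But k ≥ 1, so xy^2z ∉ L.
Contradiction. Therefore L is not regular.

0^{p+k} # 1^p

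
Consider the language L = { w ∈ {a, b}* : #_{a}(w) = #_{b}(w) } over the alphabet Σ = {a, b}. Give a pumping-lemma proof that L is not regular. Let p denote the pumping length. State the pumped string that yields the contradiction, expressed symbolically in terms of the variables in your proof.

a^{p+k} b^p

Suppose for contradiction that L is regular, and let p be the pumping length.
Choose w = a^p b^p ∈ L with |w| = 2p ≥ p.
By the pumping lemma, w = xyz with |xy| ≤ p and |y| ≥ 1.
The first p characters of w are a's, so xy (and hence y) consists only of a's. Write y = a^k, 1 ≤ k ≤ p.
Pump with i = 2: xy^2z = a^{p+k} b^p has p+k occurrences of a but only p of b. Since k ≥ 1 the counts differ, so xy^2z ∉ L.
Contradiction. Therefore L is not regular.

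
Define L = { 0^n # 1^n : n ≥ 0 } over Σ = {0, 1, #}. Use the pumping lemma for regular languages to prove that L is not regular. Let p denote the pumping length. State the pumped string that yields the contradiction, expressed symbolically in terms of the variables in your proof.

Assume L is regular; let p be its pumping constant.
Take w = 0^p # 1^p ∈ L with |w| = 2p+1 ≥ p.
By the pumping lemma, w = xyz with |xy| ≤ p and |y| > 0.
Since the first p symbols of w are all 0's and |xy| ≤ p, y lies entirely in the leading 0-block: y = 0^k for some k with 1 ≤ k ≤ p.
Pump with i = 2: xy^2z = 0^{p+k} # 1^p, which would require p+k = p. But k ≥ 1, so xy^2z ∉ L.
Contradiction. Therefore L is not regular.

0^{p+k} # 1^p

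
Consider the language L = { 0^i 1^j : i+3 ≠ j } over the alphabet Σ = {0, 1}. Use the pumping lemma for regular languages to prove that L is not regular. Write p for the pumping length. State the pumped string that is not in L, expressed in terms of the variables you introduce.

0^{p+p!} 1^{p+p!+3}

Suppose for contradiction that L is regular, and let p be the pumping length.
Choose w = 0^p 1^{p+p!+3}. Since p ≠ (p+p!+3)-3 = p+p!, w ∈ L; and |w| ≥ p.
By the pumping lemma, w = xyz with |xy| ≤ p and |y| ≥ 1.
Since the first p symbols of w are all 0's and |xy| ≤ p, y lies entirely in the leading 0-block: y = 0^k for some k with 1 ≤ k ≤ p.
Since 1 ≤ k ≤ p, k divides p!; set t = 1 + p!/k. Then xy^t z has p + (p!/k)·k = p + p! copies of 0. Now the 0-count is p+p! and (1-count)-3 = (p+p!+3)-3 = p+p!, so i+3 ≠ j fails. So xy^t z = 0^{p+p!} 1^{p+p!+3} ∉ L.
Contradiction. Therefore L is not regular.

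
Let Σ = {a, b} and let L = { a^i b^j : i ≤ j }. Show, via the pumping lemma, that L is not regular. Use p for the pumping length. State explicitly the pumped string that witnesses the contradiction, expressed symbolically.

Suppose for contradiction that L is regular, and let p be the pumping length.
Choose w = a^p b^p ∈ L, with |w| = 2p ≥ p.
Write w = xyz as guaranteed by the lemma, with |xy| ≤ p and |y| > 0.
The first p characters of w are a's, so xy (and hence y) consists only of a's. Write y = a^k, 1 ≤ k ≤ p.
Consider xy^2z = a^{p+k} b^p. Since k ≥ 1, the a-count p+k exceeds the b-count p, so i ≤ j fails; thus xy^2z ∉ L.
This contradicts the pumping lemma, so L is not regular.

a^{p+k} b^p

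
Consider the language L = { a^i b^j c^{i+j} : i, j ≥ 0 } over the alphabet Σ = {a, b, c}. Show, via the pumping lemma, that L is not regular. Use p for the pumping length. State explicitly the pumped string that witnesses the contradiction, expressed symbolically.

a^{p+k} b^p c^{2p}

Suppose for contradiction that L is regular, and let p be the pumping length.
Take w = a^p b^p c^{2p} ∈ L (with i=j=p, i+j=2p), |w| = 4p ≥ p.
By the pumping lemma, w = xyz with |xy| ≤ p and |y| ≥ 1.
Since the first p symbols of w are all a's and |xy| ≤ p, y lies entirely in the leading a-block: y = a^k for some k with 1 ≤ k ≤ p.
Consider xy^2z = a^{p+k} b^p c^{2p}. Now the a- and b-counts sum to 2p+k, but the c-count is 2p ≠ 2p+k. So xy^2z ∉ L.
Contradiction. Therefore L is not regular.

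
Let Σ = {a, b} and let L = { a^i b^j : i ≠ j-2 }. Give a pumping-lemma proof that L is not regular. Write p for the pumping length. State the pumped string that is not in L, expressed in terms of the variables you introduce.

a^{p+p!} b^{p+p!+2}

Assume L is regular; let p be its pumping constant.
Choose w = a^p b^{p+p!+2}. Since p ≠ (p+p!+2)-2 = p+p!, w ∈ L; and |w| ≥ p.
Write w = xyz as guaranteed by the lemma, with |xy| ≤ p and |y| > 0.
The first p characters of w are a's, so xy (and hence y) consists only of a's. Write y = a^k, 1 ≤ k ≤ p.
Since 1 ≤ k ≤ p, k divides p!; set t = 1 + p!/k. Then xy^t z has p + (p!/k)·k = p + p! copies of a. Now the a-count is p+p! and (b-count)-2 = (p+p!+2)-2 = p+p!, so i ≠ j-2 fails. So xy^t z = a^{p+p!} b^{p+p!+2} ∉ L.
Contradiction. Therefore L is not regular.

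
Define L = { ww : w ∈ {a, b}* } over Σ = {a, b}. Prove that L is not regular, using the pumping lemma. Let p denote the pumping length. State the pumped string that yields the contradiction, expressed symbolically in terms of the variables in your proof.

a^{p+k} b^p a^p b^p

Assume L is regular. Let p be the pumping length given by the pumping lemma.
Take w = a^p b^p a^p b^p = uu where u = a^pb^p; then w ∈ L and |w| = 4p ≥ p.
Write w = xyz as guaranteed by the lemma, with |xy| ≤ p and y is nonempty.
Since the first p symbols of w are all a's and |xy| ≤ p, y lies entirely in the leading a-block: y = a^k for some k with 1 ≤ k ≤ p.
Pump with i = 2: xy^2z = a^{p+k} b^p a^p b^p, of length 4p+k. Suppose this equals vv. The string starts with a and ends with b, so v does too; thus the boundary between the two copies of v is a b→a transition. There is exactly one such transition, at position 2p+k, so |v| = 2p+k and |vv| = 4p+2k ≠ 4p+k since k ≥ 1. So xy^2z ∉ L.
This contradicts the pumping lemma, so L is not regular.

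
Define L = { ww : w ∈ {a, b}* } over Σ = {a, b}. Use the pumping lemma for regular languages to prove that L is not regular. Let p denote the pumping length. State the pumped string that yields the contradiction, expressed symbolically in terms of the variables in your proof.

Assume L is regular; let p be its pumping constant.
Take w = a^p b^p a^p b^p = uu where u = a^pb^p; then w ∈ L and |w| = 4p ≥ p.
The pumping lemma gives a decomposition w = xyz where |xy| ≤ p and |y| ≥ 1.
The first p characters of w are a's, so xy (and hence y) consists only of a's. Write y = a^k, 1 ≤ k ≤ p.
Pump with i = 2: xy^2z = a^{p+k} b^p a^p b^p, of length 4p+k. Suppose this equals vv. The string starts with a and ends with b, so v does too; thus the boundary between the two copies of v is a b→a transition. There is exactly one such transition, at position 2p+k, so |v| = 2p+k and |vv| = 4p+2k ≠ 4p+k since k ≥ 1. So xy^2z ∉ L.
This is a contradiction; hence L is not regular.

a^{p+k} b^p a^p b^p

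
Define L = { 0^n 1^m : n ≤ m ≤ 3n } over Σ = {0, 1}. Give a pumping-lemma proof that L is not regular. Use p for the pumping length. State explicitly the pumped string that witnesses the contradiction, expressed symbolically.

Assume L is regular. Let p be the pumping length given by the pumping lemma.
Take w = 0^p 1^p ∈ L (since p ≤ p ≤ 3p), with |w| = 2p ≥ p.
The pumping lemma gives a decomposition w = xyz where |xy| ≤ p and |y| > 0.
Because |xy| ≤ p and w begins with p copies of 0, we have y = 0^k with 1 ≤ k ≤ p.
Pump with i = 2: xy^2z = 0^{p+k} 1^p. Now n = p+k > p = m, so the condition n ≤ m fails. Thus xy^2z ∉ L.
This contradicts the pumping lemma, so L is not regular.

0^{p+k} 1^p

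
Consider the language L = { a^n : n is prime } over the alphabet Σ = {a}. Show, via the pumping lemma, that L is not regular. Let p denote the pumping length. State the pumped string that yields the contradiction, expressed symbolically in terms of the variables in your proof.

a^{q(1+k)}

Assume L is regular. Let p be the pumping length given by the pumping lemma.
Let q be a prime with q ≥ p+2 (infinitely many primes exist), and take w = a^q ∈ L with |w| = q ≥ p.
The pumping lemma gives a decomposition w = xyz where |xy| ≤ p and |y| ≥ 1.
Then y = a^k for some k with 1 ≤ k ≤ p.
Since 1 ≤ k ≤ p, |xz| = q-k. Pump with i = q+1: |xy^{q+1}z| = (q-k)+(q+1)k = q+qk = q(1+k), which is composite (both factors ≥ 2). So xy^{q+1}z = a^{q(1+k)} ∉ L.
This is a contradiction; hence L is not regular.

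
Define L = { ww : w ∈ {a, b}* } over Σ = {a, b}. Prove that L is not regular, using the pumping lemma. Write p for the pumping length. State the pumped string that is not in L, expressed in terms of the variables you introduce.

Suppose for contradiction that L is regular, and let p be the pumping length.
Take w = a^p b^p a^p b^p = uu where u = a^pb^p; then w ∈ L and |w| = 4p ≥ p.
The pumping lemma gives a decomposition w = xyz where |xy| ≤ p and |y| ≥ 1.
The first p characters of w are a's, so xy (and hence y) consists only of a's. Write y = a^k, 1 ≤ k ≤ p.
Pump with i = 2: xy^2z = a^{p+k} b^p a^p b^p, of length 4p+k. Suppose this equals vv. The string starts with a and ends with b, so v does too; thus the boundary between the two copies of v is a b→a transition. There is exactly one such transition, at position 2p+k, so |v| = 2p+k and |vv| = 4p+2k ≠ 4p+k since k ≥ 1. So xy^2z ∉ L.
Contradiction. Therefore L is not regular.

a^{p+k} b^p a^p b^p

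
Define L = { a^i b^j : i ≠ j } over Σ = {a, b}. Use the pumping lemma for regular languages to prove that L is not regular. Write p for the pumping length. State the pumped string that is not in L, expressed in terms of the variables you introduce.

Toward a contradiction, assume L is regular with pumping length p.
Choose w = a^p b^{p+p!}. Since p ≠ p+p!, w ∈ L; and |w| ≥ p.
By the pumping lemma, w = xyz with |xy| ≤ p and |y| > 0.
Because |xy| ≤ p and w begins with p copies of a, we have y = a^k with 1 ≤ k ≤ p.
Since 1 ≤ k ≤ p, k divides p!; set t = 1 + p!/k. Then xy^t z has p + (p!/k)·k = p + p! copies of a. Now the a-count equals the b-count, so i ≠ j fails. So xy^t z = a^{p+p!} b^{p+p!} ∉ L.
This is a contradiction; hence L is not regular.

a^{p+p!} b^{p+p!}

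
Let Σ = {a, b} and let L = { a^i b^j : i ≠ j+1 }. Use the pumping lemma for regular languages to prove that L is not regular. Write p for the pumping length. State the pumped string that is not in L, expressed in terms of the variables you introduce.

a^{p+p!} b^{p+p!-1}

Suppose for contradiction that L is regular, and let p be the pumping length.
Choose w = a^p b^{p+p!-1}. Since p ≠ (p+p!-1)+1 = p+p!, w ∈ L; and |w| ≥ p.
By the pumping lemma, w = xyz with |xy| ≤ p and |y| ≥ 1.
Because |xy| ≤ p and w begins with p copies of a, we have y = a^k with 1 ≤ k ≤ p.
Since 1 ≤ k ≤ p, k divides p!; set t = 1 + p!/k. Then xy^t z has p + (p!/k)·k = p + p! copies of a. Now the a-count is p+p! and (b-count)+1 = (p+p!-1)+1 = p+p!, so i ≠ j+1 fails. So xy^t z = a^{p+p!} b^{p+p!-1} ∉ L.
This contradicts the pumping lemma, so L is not regular.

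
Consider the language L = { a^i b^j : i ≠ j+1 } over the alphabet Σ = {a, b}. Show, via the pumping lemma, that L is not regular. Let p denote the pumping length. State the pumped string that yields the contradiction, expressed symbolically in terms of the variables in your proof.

a^{p+p!} b^{p+p!-1}

Assume L is regular; let p be its pumping constant.
Choose w = a^p b^{p+p!-1}. Since p ≠ (p+p!-1)+1 = p+p!, w ∈ L; and |w| ≥ p.
By the pumping lemma, w = xyz with |xy| ≤ p and |y| ≥ 1.
Since the first p symbols of w are all a's and |xy| ≤ p, y lies entirely in the leading a-block: y = a^k for some k with 1 ≤ k ≤ p.
Since 1 ≤ k ≤ p, k divides p!; set t = 1 + p!/k. Then xy^t z has p + (p!/k)·k = p + p! copies of a. Now the a-count is p+p! and (b-count)+1 = (p+p!-1)+1 = p+p!, so i ≠ j+1 fails. So xy^t z = a^{p+p!} b^{p+p!-1} ∉ L.
Contradiction. Therefore L is not regular.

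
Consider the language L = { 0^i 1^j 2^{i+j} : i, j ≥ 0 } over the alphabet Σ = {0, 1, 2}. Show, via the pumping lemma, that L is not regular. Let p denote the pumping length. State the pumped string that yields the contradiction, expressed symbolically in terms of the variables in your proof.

0^{p+k} 1^p 2^{2p}

Toward a contradiction, assume L is regular with pumping length p.
Take w = 0^p 1^p 2^{2p} ∈ L (with i=j=p, i+j=2p), |w| = 4p ≥ p.
By the pumping lemma, w = xyz with |xy| ≤ p and y is nonempty.
Because |xy| ≤ p and w begins with p copies of 0, we have y = 0^k with 1 ≤ k ≤ p.
Consider xy^2z = 0^{p+k} 1^p 2^{2p}. Now the 0- and 1-counts sum to 2p+k, but the 2-count is 2p ≠ 2p+k. So xy^2z ∉ L.
This is a contradiction; hence L is not regular.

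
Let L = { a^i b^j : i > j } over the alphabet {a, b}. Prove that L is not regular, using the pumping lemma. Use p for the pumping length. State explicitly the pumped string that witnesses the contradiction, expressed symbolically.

a^{p+1-k} b^p

Assume L is regular; let p be its pumping constant.
Choose w = a^{p+1} b^p ∈ L, with |w| = 2p+1 ≥ p.
The pumping lemma gives a decomposition w = xyz where |xy| ≤ p and |y| > 0.
Because |xy| ≤ p and w begins with p copies of a, we have y = a^k with 1 ≤ k ≤ p.
Consider xy^0z = xz = a^{p+1-k} b^p. Since k ≥ 1, the a-count p+1-k is at most p, so i > j fails; thus xz ∉ L.
This is a contradiction; hence L is not regular.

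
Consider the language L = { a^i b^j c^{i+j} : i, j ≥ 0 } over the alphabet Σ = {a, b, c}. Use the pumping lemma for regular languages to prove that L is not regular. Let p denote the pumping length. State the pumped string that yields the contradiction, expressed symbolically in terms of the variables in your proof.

Assume L is regular. Let p be the pumping length given by the pumping lemma.
Take w = a^p b^p c^{2p} ∈ L (with i=j=p, i+j=2p), |w| = 4p ≥ p.
The pumping lemma gives a decomposition w = xyz where |xy| ≤ p and y is nonempty.
Since the first p symbols of w are all a's and |xy| ≤ p, y lies entirely in the leading a-block: y = a^k for some k with 1 ≤ k ≤ p.
Consider xy^2z = a^{p+k} b^p c^{2p}. Now the a- and b-counts sum to 2p+k, but the c-count is 2p ≠ 2p+k. So xy^2z ∉ L.
This contradicts the pumping lemma, so L is not regular.

a^{p+k} b^p c^{2p}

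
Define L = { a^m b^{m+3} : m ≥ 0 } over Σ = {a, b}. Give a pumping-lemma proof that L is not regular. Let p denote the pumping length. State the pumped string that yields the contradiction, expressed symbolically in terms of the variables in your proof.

a^{p+k} b^{p+3}

Assume L is regular; let p be its pumping constant.
Let w = a^p b^{p+3} ∈ L; note |w| = 2p+3 ≥ p.
By the pumping lemma, w = xyz with |xy| ≤ p and y is nonempty.
The first p characters of w are a's, so xy (and hence y) consists only of a's. Write y = a^k, 1 ≤ k ≤ p.
Pump with i = 2: xy^2z = a^{p+k} b^{p+3}. For this to lie in L we would need p+3 = (p+k)+3, which forces k = 0. But k ≥ 1, so xy^2z ∉ L.
This contradicts the pumping lemma, so L is not regular.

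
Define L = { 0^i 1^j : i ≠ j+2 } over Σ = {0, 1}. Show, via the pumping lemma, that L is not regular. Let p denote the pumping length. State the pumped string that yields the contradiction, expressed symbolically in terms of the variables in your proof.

0^{p+p!} 1^{p+p!-2}

Assume L is regular. Let p be the pumping length given by the pumping lemma.
Choose w = 0^p 1^{p+p!-2}. Since p ≠ (p+p!-2)+2 = p+p!, w ∈ L; and |w| ≥ p.
By the pumping lemma, w = xyz with |xy| ≤ p and y is nonempty.
Because |xy| ≤ p and w begins with p copies of 0, we have y = 0^k with 1 ≤ k ≤ p.
Since 1 ≤ k ≤ p, k divides p!; set t = 1 + p!/k. Then xy^t z has p + (p!/k)·k = p + p! copies of 0. Now the 0-count is p+p! and (1-count)+2 = (p+p!-2)+2 = p+p!, so i ≠ j+2 fails. So xy^t z = 0^{p+p!} 1^{p+p!-2} ∉ L.
Contradiction. Therefore L is not regular.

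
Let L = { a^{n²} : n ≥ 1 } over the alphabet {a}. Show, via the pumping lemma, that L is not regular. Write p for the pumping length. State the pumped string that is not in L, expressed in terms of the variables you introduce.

a^{p²+k}

Suppose for contradiction that L is regular, and let p be the pumping length.
Take w = a^{p²} ∈ L with |w| = p² ≥ p.
By the pumping lemma, w = xyz with |xy| ≤ p and |y| ≥ 1.
Then y = a^k for some k with 1 ≤ k ≤ p.
Pump with i = 2: xy^2z = a^{p²+k}. Since 1 ≤ k ≤ p, p² < p²+k ≤ p²+p < (p+1)², so p²+k lies strictly between consecutive squares and is not a perfect square. So xy^2z ∉ L.
This contradicts the pumping lemma, so L is not regular.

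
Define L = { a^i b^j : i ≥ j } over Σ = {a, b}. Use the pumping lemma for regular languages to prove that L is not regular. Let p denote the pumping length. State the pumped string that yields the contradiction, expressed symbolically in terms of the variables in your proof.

a^{p-k} b^p

Assume L is regular. Let p be the pumping length given by the pumping lemma.
Choose w = a^p b^p ∈ L, with |w| = 2p ≥ p.
The pumping lemma gives a decomposition w = xyz where |xy| ≤ p and |y| > 0.
Since the first p symbols of w are all a's and |xy| ≤ p, y lies entirely in the leading a-block: y = a^k for some k with 1 ≤ k ≤ p.
Consider xy^0z = xz = a^{p-k} b^p. Since k ≥ 1, the a-count p-k is less than p, so i ≥ j fails; thus xz ∉ L.
This contradicts the pumping lemma, so L is not regular.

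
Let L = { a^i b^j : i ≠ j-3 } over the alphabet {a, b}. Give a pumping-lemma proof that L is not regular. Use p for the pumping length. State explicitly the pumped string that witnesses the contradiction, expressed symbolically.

Assume L is regular; let p be its pumping constant.
Choose w = a^p b^{p+p!+3}. Since p ≠ (p+p!+3)-3 = p+p!, w ∈ L; and |w| ≥ p.
The pumping lemma gives a decomposition w = xyz where |xy| ≤ p and y is nonempty.
Since the first p symbols of w are all a's and |xy| ≤ p, y lies entirely in the leading a-block: y = a^k for some k with 1 ≤ k ≤ p.
Since 1 ≤ k ≤ p, k divides p!; set t = 1 + p!/k. Then xy^t z has p + (p!/k)·k = p + p! copies of a. Now the a-count is p+p! and (b-count)-3 = (p+p!+3)-3 = p+p!, so i ≠ j-3 fails. So xy^t z = a^{p+p!} b^{p+p!+3} ∉ L.
Contradiction. Therefore L is not regular.

a^{p+p!} b^{p+p!+3}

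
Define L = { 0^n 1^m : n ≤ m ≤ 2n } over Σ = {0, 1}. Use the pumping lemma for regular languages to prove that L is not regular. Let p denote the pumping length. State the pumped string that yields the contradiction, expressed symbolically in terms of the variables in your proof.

0^{p+k} 1^p

Suppose for contradiction that L is regular, and let p be the pumping length.
Take w = 0^p 1^p ∈ L (since p ≤ p ≤ 2p), with |w| = 2p ≥ p.
The pumping lemma gives a decomposition w = xyz where |xy| ≤ p and |y| > 0.
Because |xy| ≤ p and w begins with p copies of 0, we have y = 0^k with 1 ≤ k ≤ p.
Pump with i = 2: xy^2z = 0^{p+k} 1^p. Now n = p+k > p = m, so the condition n ≤ m fails. Thus xy^2z ∉ L.
This is a contradiction; hence L is not regular.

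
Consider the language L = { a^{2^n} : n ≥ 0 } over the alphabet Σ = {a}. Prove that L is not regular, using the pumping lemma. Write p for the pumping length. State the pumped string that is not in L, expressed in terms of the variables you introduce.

Assume L is regular; let p be its pumping constant.
Take w = a^{2^p} ∈ L with |w| = 2^p ≥ p.
The pumping lemma gives a decomposition w = xyz where |xy| ≤ p and |y| > 0.
Then y = a^k for some k with 1 ≤ k ≤ p.
Pump with i = 2: xy^2z = a^{2^p+k}. Since 1 ≤ k ≤ p < 2^p, we have 2^p < 2^p+k < 2^{p+1}, so 2^p+k is not a power of 2. So xy^2z ∉ L.
Contradiction. Therefore L is not regular.

a^{2^p+k}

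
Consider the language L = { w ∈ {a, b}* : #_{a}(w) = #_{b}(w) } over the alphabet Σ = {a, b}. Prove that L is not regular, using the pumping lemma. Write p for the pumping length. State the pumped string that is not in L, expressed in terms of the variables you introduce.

a^{p+k} b^p

Suppose for contradiction that L is regular, and let p be the pumping length.
Choose w = a^p b^p ∈ L with |w| = 2p ≥ p.
The pumping lemma gives a decomposition w = xyz where |xy| ≤ p and y is nonempty.
The first p characters of w are a's, so xy (and hence y) consists only of a's. Write y = a^k, 1 ≤ k ≤ p.
Pump with i = 2: xy^2z = a^{p+k} b^p has p+k occurrences of a but only p of b. Since k ≥ 1 the counts differ, so xy^2z ∉ L.
This is a contradiction; hence L is not regular.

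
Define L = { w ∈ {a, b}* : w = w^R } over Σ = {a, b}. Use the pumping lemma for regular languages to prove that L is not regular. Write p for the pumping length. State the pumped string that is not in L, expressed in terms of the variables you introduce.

a^{p+k} b a^p

Suppose for contradiction that L is regular, and let p be the pumping length.
Take w = a^p b a^p, a palindrome of length 2p+1 ≥ p.
By the pumping lemma, w = xyz with |xy| ≤ p and |y| ≥ 1.
Because |xy| ≤ p and w begins with p copies of a, we have y = a^k with 1 ≤ k ≤ p.
Pump with i = 2: xy^2z = a^{p+k} b a^p. Its reverse is a^p b a^{p+k}, which differs from xy^2z since k ≥ 1. So xy^2z is not a palindrome and xy^2z ∉ L.
This is a contradiction; hence L is not regular.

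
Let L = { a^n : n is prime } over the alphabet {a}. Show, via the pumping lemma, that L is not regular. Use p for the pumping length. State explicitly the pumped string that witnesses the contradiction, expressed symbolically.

a^{q(1+k)}

Suppose for contradiction that L is regular, and let p be the pumping length.
Let q be a prime with q ≥ p+2 (infinitely many primes exist), and take w = a^q ∈ L with |w| = q ≥ p.
By the pumping lemma, w = xyz with |xy| ≤ p and y is nonempty.
Then y = a^k for some k with 1 ≤ k ≤ p.
Since 1 ≤ k ≤ p, |xz| = q-k. Pump with i = q+1: |xy^{q+1}z| = (q-k)+(q+1)k = q+qk = q(1+k), which is composite (both factors ≥ 2). So xy^{q+1}z = a^{q(1+k)} ∉ L.
Contradiction. Therefore L is not regular.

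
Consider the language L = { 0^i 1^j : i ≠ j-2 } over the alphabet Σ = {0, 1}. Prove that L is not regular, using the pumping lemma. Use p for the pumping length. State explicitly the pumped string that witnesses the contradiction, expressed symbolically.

0^{p+p!} 1^{p+p!+2}

Toward a contradiction, assume L is regular with pumping length p.
Choose w = 0^p 1^{p+p!+2}. Since p ≠ (p+p!+2)-2 = p+p!, w ∈ L; and |w| ≥ p.
By the pumping lemma, w = xyz with |xy| ≤ p and |y| > 0.
Since the first p symbols of w are all 0's and |xy| ≤ p, y lies entirely in the leading 0-block: y = 0^k for some k with 1 ≤ k ≤ p.
Since 1 ≤ k ≤ p, k divides p!; set t = 1 + p!/k. Then xy^t z has p + (p!/k)·k = p + p! copies of 0. Now the 0-count is p+p! and (1-count)-2 = (p+p!+2)-2 = p+p!, so i ≠ j-2 fails. So xy^t z = 0^{p+p!} 1^{p+p!+2} ∉ L.
Contradiction. Therefore L is not regular.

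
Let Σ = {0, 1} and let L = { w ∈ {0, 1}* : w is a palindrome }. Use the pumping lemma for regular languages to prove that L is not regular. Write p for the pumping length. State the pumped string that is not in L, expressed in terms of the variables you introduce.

0^{p+k} 1 0^p

Assume L is regular. Let p be the pumping length given by the pumping lemma.
Take w = 0^p 1 0^p, a palindrome of length 2p+1 ≥ p.
The pumping lemma gives a decomposition w = xyz where |xy| ≤ p and |y| > 0.
Because |xy| ≤ p and w begins with p copies of 0, we have y = 0^k with 1 ≤ k ≤ p.
Pump with i = 2: xy^2z = 0^{p+k} 1 0^p. Its reverse is 0^p 1 0^{p+k}, which differs from xy^2z since k ≥ 1. So xy^2z is not a palindrome and xy^2z ∉ L.
This contradicts the pumping lemma, so L is not regular.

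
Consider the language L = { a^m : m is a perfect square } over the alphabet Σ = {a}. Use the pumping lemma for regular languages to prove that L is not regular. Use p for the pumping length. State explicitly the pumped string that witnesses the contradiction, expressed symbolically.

Toward a contradiction, assume L is regular with pumping length p.
Take w = a^{p²} ∈ L with |w| = p² ≥ p.
Write w = xyz as guaranteed by the lemma, with |xy| ≤ p and y is nonempty.
Then y = a^k for some k with 1 ≤ k ≤ p.
Pump with i = 2: xy^2z = a^{p²+k}. Since 1 ≤ k ≤ p, p² < p²+k ≤ p²+p < (p+1)², so p²+k lies strictly between consecutive squares and is not a perfect square. So xy^2z ∉ L.
This is a contradiction; hence L is not regular.

a^{p²+k}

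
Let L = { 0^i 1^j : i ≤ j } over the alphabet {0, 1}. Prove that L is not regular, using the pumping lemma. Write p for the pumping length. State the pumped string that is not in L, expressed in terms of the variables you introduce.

Assume L is regular; let p be its pumping constant.
Choose w = 0^p 1^p ∈ L, with |w| = 2p ≥ p.
By the pumping lemma, w = xyz with |xy| ≤ p and |y| ≥ 1.
Because |xy| ≤ p and w begins with p copies of 0, we have y = 0^k with 1 ≤ k ≤ p.
Consider xy^2z = 0^{p+k} 1^p. Since k ≥ 1, the 0-count p+k exceeds the 1-count p, so i ≤ j fails; thus xy^2z ∉ L.
This contradicts the pumping lemma, so L is not regular.

0^{p+k} 1^p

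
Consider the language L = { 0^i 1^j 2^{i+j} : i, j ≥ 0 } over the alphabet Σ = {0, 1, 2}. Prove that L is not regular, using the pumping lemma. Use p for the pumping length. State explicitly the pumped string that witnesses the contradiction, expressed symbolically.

0^{p+k} 1^p 2^{2p}

Toward a contradiction, assume L is regular with pumping length p.
Take w = 0^p 1^p 2^{2p} ∈ L (with i=j=p, i+j=2p), |w| = 4p ≥ p.
Write w = xyz as guaranteed by the lemma, with |xy| ≤ p and y is nonempty.
Since the first p symbols of w are all 0's and |xy| ≤ p, y lies entirely in the leading 0-block: y = 0^k for some k with 1 ≤ k ≤ p.
Consider xy^2z = 0^{p+k} 1^p 2^{2p}. Now the 0- and 1-counts sum to 2p+k, but the 2-count is 2p ≠ 2p+k. So xy^2z ∉ L.
Contradiction. Therefore L is not regular.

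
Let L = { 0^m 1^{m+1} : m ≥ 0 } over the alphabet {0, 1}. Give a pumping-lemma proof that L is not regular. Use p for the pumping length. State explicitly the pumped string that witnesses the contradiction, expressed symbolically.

0^{p+k} 1^{p+1}

Suppose for contradiction that L is regular, and let p be the pumping length.
Choose w = 0^p 1^{p+1}, which is in L with |w| = 2p+1 ≥ p.
Write w = xyz as guaranteed by the lemma, with |xy| ≤ p and |y| ≥ 1.
The first p characters of w are 0's, so xy (and hence y) consists only of 0's. Write y = 0^k, 1 ≤ k ≤ p.
Pump with i = 2: xy^2z = 0^{p+k} 1^{p+1}. For this to lie in L we would need p+1 = (p+k)+1, which forces k = 0. But k ≥ 1, so xy^2z ∉ L.
This is a contradiction; hence L is not regular.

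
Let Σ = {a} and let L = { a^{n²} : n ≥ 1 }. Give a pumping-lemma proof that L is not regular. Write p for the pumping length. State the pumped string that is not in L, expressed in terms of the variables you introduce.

Suppose for contradiction that L is regular, and let p be the pumping length.
Take w = a^{p²} ∈ L with |w| = p² ≥ p.
The pumping lemma gives a decomposition w = xyz where |xy| ≤ p and |y| > 0.
Then y = a^k for some k with 1 ≤ k ≤ p.
Pump with i = 2: xy^2z = a^{p²+k}. Since 1 ≤ k ≤ p, p² < p²+k ≤ p²+p < (p+1)², so p²+k lies strictly between consecutive squares and is not a perfect square. So xy^2z ∉ L.
Contradiction. Therefore L is not regular.

a^{p²+k}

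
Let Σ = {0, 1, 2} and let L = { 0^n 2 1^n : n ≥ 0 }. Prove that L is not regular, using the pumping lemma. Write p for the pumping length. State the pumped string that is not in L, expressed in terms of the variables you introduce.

Assume L is regular; let p be its pumping constant.
Take w = 0^p 2 1^p ∈ L with |w| = 2p+1 ≥ p.
The pumping lemma gives a decomposition w = xyz where |xy| ≤ p and y is nonempty.
Because |xy| ≤ p and w begins with p copies of 0, we have y = 0^k with 1 ≤ k ≤ p.
Pump with i = 2: xy^2z = 0^{p+k} 2 1^p, which would require p+k = p. But k ≥ 1, so xy^2z ∉ L.
This is a contradiction; hence L is not regular.

0^{p+k} 2 1^p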